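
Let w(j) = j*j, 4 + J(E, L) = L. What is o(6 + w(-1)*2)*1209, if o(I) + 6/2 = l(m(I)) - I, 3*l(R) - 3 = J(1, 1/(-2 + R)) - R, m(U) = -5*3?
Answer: -130572/17 ≈ -7680.7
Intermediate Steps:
m(U) = -15
J(E, L) = -4 + L
w(j) = j²
l(R) = -⅓ - R/3 + 1/(3*(-2 + R)) (l(R) = 1 + ((-4 + 1/(-2 + R)) - R)/3 = 1 + (-4 + 1/(-2 + R) - R)/3 = 1 + (-4/3 - R/3 + 1/(3*(-2 + R))) = -⅓ - R/3 + 1/(3*(-2 + R)))
o(I) = 28/17 - I (o(I) = -3 + ((3 - 15 - 1*(-15)²)/(3*(-2 - 15)) - I) = -3 + ((⅓)*(3 - 15 - 1*225)/(-17) - I) = -3 + ((⅓)*(-1/17)*(3 - 15 - 225) - I) = -3 + ((⅓)*(-1/17)*(-237) - I) = -3 + (79/17 - I) = 28/17 - I)
o(6 + w(-1)*2)*1209 = (28/17 - (6 + (-1)²*2))*1209 = (28/17 - (6 + 1*2))*1209 = (28/17 - (6 + 2))*1209 = (28/17 - 1*8)*1209 = (28/17 - 8)*1209 = -108/17*1209 = -130572/17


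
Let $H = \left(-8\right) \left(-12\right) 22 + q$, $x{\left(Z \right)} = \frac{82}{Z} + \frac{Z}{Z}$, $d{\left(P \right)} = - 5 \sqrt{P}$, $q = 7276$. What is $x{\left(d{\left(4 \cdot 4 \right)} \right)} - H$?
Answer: $- \frac{93911}{10} \approx -9391.1$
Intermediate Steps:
$x{\left(Z \right)} = 1 + \frac{82}{Z}$ ($x{\left(Z \right)} = \frac{82}{Z} + 1 = 1 + \frac{82}{Z}$)
$H = 9388$ ($H = \left(-8\right) \left(-12\right) 22 + 7276 = 96 \cdot 22 + 7276 = 2112 + 7276 = 9388$)
$x{\left(d{\left(4 \cdot 4 \right)} \right)} - H = \frac{82 - 5 \sqrt{4 \cdot 4}}{\left(-5\right) \sqrt{4 \cdot 4}} - 9388 = \frac{82 - 5 \sqrt{16}}{\left(-5\right) \sqrt{16}} - 9388 = \frac{82 - 20}{\left(-5\right) 4} - 9388 = \frac{82 - 20}{-20} - 9388 = \left(- \frac{1}{20}\right) 62 - 9388 = - \frac{31}{10} - 9388 = - \frac{93911}{10}$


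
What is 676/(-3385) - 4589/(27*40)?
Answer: -3252769/731160 ≈ -4.4488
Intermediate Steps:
676/(-3385) - 4589/(27*40) = 676*(-1/3385) - 4589/1080 = -676/3385 - 4589*1/1080 = -676/3385 - 4589/1080 = -3252769/731160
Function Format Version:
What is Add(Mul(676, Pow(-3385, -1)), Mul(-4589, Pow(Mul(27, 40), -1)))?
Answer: Rational(-3252769, 731160) ≈ -4.4488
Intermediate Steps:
Add(Mul(676, Pow(-3385, -1)), Mul(-4589, Pow(Mul(27, 40), -1))) = Add(Mul(676, Rational(-1, 3385)), Mul(-4589, Pow(1080, -1))) = Add(Rational(-676, 3385), Mul(-4589, Rational(1, 1080))) = Add(Rational(-676, 3385), Rational(-4589, 1080)) = Rational(-3252769, 731160)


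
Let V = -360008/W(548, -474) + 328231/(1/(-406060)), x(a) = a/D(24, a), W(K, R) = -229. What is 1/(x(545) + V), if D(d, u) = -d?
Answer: -5496/732515004795173 ≈ -7.5029e-12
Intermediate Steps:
x(a) = -a/24 (x(a) = a/((-1*24)) = a/(-24) = a*(-1/24) = -a/24)
V = -30521458527932/229 (V = -360008/(-229) + 328231/(1/(-406060)) = -360008*(-1/229) + 328231/(-1/406060) = 360008/229 + 328231*(-406060) = 360008/229 - 133281479860 = -30521458527932/229 ≈ -1.3328e+11)
1/(x(545) + V) = 1/(-1/24*545 - 30521458527932/229) = 1/(-545/24 - 30521458527932/229) = 1/(-732515004795173/5496) = -5496/732515004795173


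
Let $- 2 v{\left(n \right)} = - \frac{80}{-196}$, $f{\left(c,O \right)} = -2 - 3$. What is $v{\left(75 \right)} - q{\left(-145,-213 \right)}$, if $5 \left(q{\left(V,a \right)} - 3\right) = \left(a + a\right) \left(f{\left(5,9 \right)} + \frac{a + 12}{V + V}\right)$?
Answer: $- \frac{13149638}{35525} \approx -370.15$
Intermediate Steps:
$f{\left(c,O \right)} = -5$ ($f{\left(c,O \right)} = -2 - 3 = -5$)
$q{\left(V,a \right)} = 3 + \frac{2 a \left(-5 + \frac{12 + a}{2 V}\right)}{5}$ ($q{\left(V,a \right)} = 3 + \frac{\left(a + a\right) \left(-5 + \frac{a + 12}{V + V}\right)}{5} = 3 + \frac{2 a \left(-5 + \frac{12 + a}{2 V}\right)}{5}$)
$v{\left(n \right)} = - \frac{10}{49}$ ($v{\left(n \right)} = - \frac{\left(-80\right) \frac{1}{-196}}{2} = - \frac{\left(-80\right) \left(- \frac{1}{196}\right)}{2} = \left(- \frac{1}{2}\right) \frac{20}{49} = - \frac{10}{49}$)
$v{\left(75 \right)} - q{\left(-145,-213 \right)} = - \frac{10}{49} - \frac{\left(-213\right)^{2} + 12 \left(-213\right) + 5 \left(-145\right) \left(3 - -426\right)}{5 \left(-145\right)} = - \frac{10}{49} - \frac{1}{5} \left(- \frac{1}{145}\right) \left(45369 - 2556 + 5 \left(-145\right) \left(3 + 426\right)\right) = - \frac{10}{49} - \frac{1}{5} \left(- \frac{1}{145}\right) \left(45369 - 2556 + 5 \left(-145\right) 429\right) = - \frac{10}{49} - \frac{1}{5} \left(- \frac{1}{145}\right) \left(45369 - 2556 - 311025\right) = - \frac{10}{49} - \frac{1}{5} \left(- \frac{1}{145}\right) \left(-268212\right) = - \frac{10}{49} - \frac{268212}{725} = - \frac{13149638}{35525}$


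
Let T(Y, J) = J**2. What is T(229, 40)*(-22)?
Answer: -35200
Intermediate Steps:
T(229, 40)*(-22) = 40**2*(-22) = 1600*(-22) = -35200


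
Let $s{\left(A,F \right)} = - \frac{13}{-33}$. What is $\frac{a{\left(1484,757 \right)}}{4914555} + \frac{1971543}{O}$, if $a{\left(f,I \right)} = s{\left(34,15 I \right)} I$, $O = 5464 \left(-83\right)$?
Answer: $- \frac{319741001764453}{73550719016280} \approx -4.3472$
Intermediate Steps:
$O = -453512$
$s{\left(A,F \right)} = \frac{13}{33}$ ($s{\left(A,F \right)} = \left(-13\right) \left(- \frac{1}{33}\right) = \frac{13}{33}$)
$a{\left(f,I \right)} = \frac{13 I}{33}$
$\frac{a{\left(1484,757 \right)}}{4914555} + \frac{1971543}{O} = \frac{\frac{13}{33} \cdot 757}{4914555} + \frac{1971543}{-453512} = \frac{9841}{33} \cdot \frac{1}{4914555} + 1971543 \left(- \frac{1}{453512}\right) = \frac{9841}{162180315} - \frac{1971543}{453512} = - \frac{319741001764453}{73550719016280}$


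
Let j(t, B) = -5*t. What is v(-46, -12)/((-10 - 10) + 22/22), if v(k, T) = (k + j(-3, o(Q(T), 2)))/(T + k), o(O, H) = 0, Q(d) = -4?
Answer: -31/1102 ≈ -0.028131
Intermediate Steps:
v(k, T) = (15 + k)/(T + k) (v(k, T) = (k - 5*(-3))/(T + k) = (k + 15)/(T + k) = (15 + k)/(T + k))
v(-46, -12)/((-10 - 10) + 22/22) = ((15 - 46)/(-12 - 46))/((-10 - 10) + 22/22) = (-31/(-58))/(-20 + 22*(1/22)) = (-1/58*(-31))/(-20 + 1) = (31/58)/(-19) = -1/19*31/58 = -31/1102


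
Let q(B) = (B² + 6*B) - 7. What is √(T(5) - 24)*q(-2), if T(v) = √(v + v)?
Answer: -15*I*√(24 - √10) ≈ -68.473*I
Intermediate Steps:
T(v) = √2*√v (T(v) = √(2*v) = √2*√v)
q(B) = -7 + B² + 6*B
√(T(5) - 24)*q(-2) = √(√2*√5 - 24)*(-7 + (-2)² + 6*(-2)) = √(√10 - 24)*(-7 + 4 - 12) = √(-24 + √10)*(-15) = -15*√(-24 + √10)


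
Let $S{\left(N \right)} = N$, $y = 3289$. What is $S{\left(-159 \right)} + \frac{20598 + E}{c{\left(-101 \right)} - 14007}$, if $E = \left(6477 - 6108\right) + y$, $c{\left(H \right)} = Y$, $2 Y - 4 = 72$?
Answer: $- \frac{2245327}{13969} \approx -160.74$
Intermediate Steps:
$Y = 38$ ($Y = 2 + \frac{1}{2} \cdot 72 = 2 + 36 = 38$)
$c{\left(H \right)} = 38$
$E = 3658$ ($E = \left(6477 - 6108\right) + 3289 = 369 + 3289 = 3658$)
$S{\left(-159 \right)} + \frac{20598 + E}{c{\left(-101 \right)} - 14007} = -159 + \frac{20598 + 3658}{38 - 14007} = -159 + \frac{24256}{-13969} = -159 + 24256 \left(- \frac{1}{13969}\right) = -159 - \frac{24256}{13969} = - \frac{2245327}{13969}$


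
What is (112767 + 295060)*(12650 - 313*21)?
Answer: 2478364679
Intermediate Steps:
(112767 + 295060)*(12650 - 313*21) = 407827*(12650 - 6573) = 407827*6077 = 2478364679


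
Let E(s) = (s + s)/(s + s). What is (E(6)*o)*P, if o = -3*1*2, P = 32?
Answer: -192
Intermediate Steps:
o = -6 (o = -3*2 = -6)
E(s) = 1 (E(s) = (2*s)/((2*s)) = (2*s)*(1/(2*s)) = 1)
(E(6)*o)*P = (1*(-6))*32 = -6*32 = -192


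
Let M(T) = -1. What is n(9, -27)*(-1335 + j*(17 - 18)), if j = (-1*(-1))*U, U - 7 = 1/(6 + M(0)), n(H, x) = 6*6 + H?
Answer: -60399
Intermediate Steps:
n(H, x) = 36 + H
U = 36/5 (U = 7 + 1/(6 - 1) = 7 + 1/5 = 36/5 ≈ 7.2000)
j = 36/5 (j = -1*(-1)*(36/5) = 1*(36/5) = 36/5 ≈ 7.2000)
n(9, -27)*(-1335 + j*(17 - 18)) = (36 + 9)*(-1335 + 36*(17 - 18)/5) = 45*(-1335 + (36/5)*(-1)) = 45*(-1335 - 36/5) = 45*(-6711/5) = -60399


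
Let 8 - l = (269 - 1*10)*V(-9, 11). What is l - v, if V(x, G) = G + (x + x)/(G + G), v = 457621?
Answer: -5062751/11 ≈ -4.6025e+5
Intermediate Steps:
V(x, G) = G + x/G (V(x, G) = G + (2*x)/((2*G)) = G + (2*x)*(1/(2*G)) = G + x/G)
l = -28920/11 (l = 8 - (269 - 1*10)*(11 - 9/11) = 8 - (269 - 10)*(11 - 9*1/11) = 8 - 259*(11 - 9/11) = 8 - 259*112/11 = 8 - 1*29008/11 = 8 - 29008/11 = -28920/11 ≈ -2629.1)
l - v = -28920/11 - 1*457621 = -28920/11 - 457621 = -5062751/11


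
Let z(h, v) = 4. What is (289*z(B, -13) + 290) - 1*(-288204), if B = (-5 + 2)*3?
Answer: 289650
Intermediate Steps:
B = -9 (B = -3*3 = -9)
(289*z(B, -13) + 290) - 1*(-288204) = (289*4 + 290) - 1*(-288204) = (1156 + 290) + 288204 = 1446 + 288204 = 289650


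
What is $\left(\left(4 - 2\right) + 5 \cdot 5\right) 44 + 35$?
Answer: $1223$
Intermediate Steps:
$\left(\left(4 - 2\right) + 5 \cdot 5\right) 44 + 35 = \left(2 + 25\right) 44 + 35 = 27 \cdot 44 + 35 = 1188 + 35 = 1223$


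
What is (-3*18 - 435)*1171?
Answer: -572619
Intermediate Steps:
(-3*18 - 435)*1171 = (-54 - 435)*1171 = -489*1171 = -572619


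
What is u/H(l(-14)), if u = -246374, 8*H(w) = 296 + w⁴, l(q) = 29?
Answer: -1970992/707577 ≈ -2.7856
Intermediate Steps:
H(w) = 37 + w⁴/8 (H(w) = (296 + w⁴)/8 = 37 + w⁴/8)
u/H(l(-14)) = -246374/(37 + (⅛)*29⁴) = -246374/(37 + (⅛)*707281) = -246374/(37 + 707281/8) = -246374/707577/8 = -246374*8/707577 = -1970992/707577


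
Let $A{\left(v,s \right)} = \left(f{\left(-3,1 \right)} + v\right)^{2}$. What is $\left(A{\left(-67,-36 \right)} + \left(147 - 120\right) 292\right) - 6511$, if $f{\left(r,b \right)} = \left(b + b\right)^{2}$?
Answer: $5342$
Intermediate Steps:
$f{\left(r,b \right)} = 4 b^{2}$ ($f{\left(r,b \right)} = \left(2 b\right)^{2} = 4 b^{2}$)
$A{\left(v,s \right)} = \left(4 + v\right)^{2}$ ($A{\left(v,s \right)} = \left(4 \cdot 1^{2} + v\right)^{2} = \left(4 \cdot 1 + v\right)^{2} = \left(4 + v\right)^{2}$)
$\left(A{\left(-67,-36 \right)} + \left(147 - 120\right) 292\right) - 6511 = \left(\left(4 - 67\right)^{2} + \left(147 - 120\right) 292\right) - 6511 = \left(\left(-63\right)^{2} + 27 \cdot 292\right) - 6511 = \left(3969 + 7884\right) - 6511 = 11853 - 6511 = 5342$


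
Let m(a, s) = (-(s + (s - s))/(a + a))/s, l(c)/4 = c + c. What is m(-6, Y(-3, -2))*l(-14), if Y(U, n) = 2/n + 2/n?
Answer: -28/3 ≈ -9.3333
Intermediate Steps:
l(c) = 8*c (l(c) = 4*(c + c) = 4*(2*c) = 8*c)
Y(U, n) = 4/n
m(a, s) = -1/(2*a) (m(a, s) = (-(s + 0)/(2*a))/s = (-s*1/(2*a))/s = (-s/(2*a))/s = -1/(2*a))
m(-6, Y(-3, -2))*l(-14) = (-½/(-6))*(8*(-14)) = -½*(-⅙)*(-112) = (1/12)*(-112) = -28/3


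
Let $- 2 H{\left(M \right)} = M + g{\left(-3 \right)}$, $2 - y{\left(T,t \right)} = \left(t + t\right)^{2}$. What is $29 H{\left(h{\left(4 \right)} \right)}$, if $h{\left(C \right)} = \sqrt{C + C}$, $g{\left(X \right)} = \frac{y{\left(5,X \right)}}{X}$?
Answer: $- \frac{493}{3} - 29 \sqrt{2} \approx -205.35$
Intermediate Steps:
$y{\left(T,t \right)} = 2 - 4 t^{2}$ ($y{\left(T,t \right)} = 2 - \left(t + t\right)^{2} = 2 - \left(2 t\right)^{2} = 2 - 4 t^{2}$)
$g{\left(X \right)} = \frac{2 - 4 X^{2}}{X}$
$h{\left(C \right)} = \sqrt{2} \sqrt{C}$ ($h{\left(C \right)} = \sqrt{2 C} = \sqrt{2} \sqrt{C}$)
$H{\left(M \right)} = - \frac{17}{3} - \frac{M}{2}$ ($H{\left(M \right)} = - \frac{M + \left(\left(-4\right) \left(-3\right) + \frac{2}{-3}\right)}{2} = - \frac{M + \left(12 + 2 \left(- \frac{1}{3}\right)\right)}{2} = - \frac{M + \left(12 - \frac{2}{3}\right)}{2} = - \frac{M + \frac{34}{3}}{2} = - \frac{\frac{34}{3} + M}{2} = - \frac{17}{3} - \frac{M}{2}$)
$29 H{\left(h{\left(4 \right)} \right)} = 29 \left(- \frac{17}{3} - \frac{\sqrt{2} \sqrt{4}}{2}\right) = 29 \left(- \frac{17}{3} - \frac{\sqrt{2} \cdot 2}{2}\right) = 29 \left(- \frac{17}{3} - \frac{2 \sqrt{2}}{2}\right) = 29 \left(- \frac{17}{3} - \sqrt{2}\right) = - \frac{493}{3} - 29 \sqrt{2}$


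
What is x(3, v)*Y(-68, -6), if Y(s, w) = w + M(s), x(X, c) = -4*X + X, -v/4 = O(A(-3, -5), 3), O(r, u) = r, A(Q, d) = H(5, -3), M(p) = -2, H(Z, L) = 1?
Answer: 72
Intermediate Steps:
A(Q, d) = 1
v = -4 (v = -4*1 = -4)
x(X, c) = -3*X
Y(s, w) = -2 + w (Y(s, w) = w - 2 = -2 + w)
x(3, v)*Y(-68, -6) = (-3*3)*(-2 - 6) = -9*(-8) = 72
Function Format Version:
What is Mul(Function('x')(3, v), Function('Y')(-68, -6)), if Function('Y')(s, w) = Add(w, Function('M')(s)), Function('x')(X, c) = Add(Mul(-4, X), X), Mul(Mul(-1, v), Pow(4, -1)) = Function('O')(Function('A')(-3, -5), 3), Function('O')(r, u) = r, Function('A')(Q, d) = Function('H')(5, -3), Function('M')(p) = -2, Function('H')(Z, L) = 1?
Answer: 72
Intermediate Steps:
Function('A')(Q, d) = 1
v = -4 (v = Mul(-4, 1) = -4)
Function('x')(X, c) = Mul(-3, X)
Function('Y')(s, w) = Add(-2, w) (Function('Y')(s, w) = Add(w, -2) = Add(-2, w))
Mul(Function('x')(3, v), Function('Y')(-68, -6)) = Mul(Mul(-3, 3), Add(-2, -6)) = Mul(-9, -8) = 72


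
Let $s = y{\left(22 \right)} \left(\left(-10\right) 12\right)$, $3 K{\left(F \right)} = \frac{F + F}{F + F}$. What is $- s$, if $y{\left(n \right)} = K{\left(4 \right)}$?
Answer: $40$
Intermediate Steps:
$K{\left(F \right)} = \frac{1}{3}$ ($K{\left(F \right)} = \frac{\left(F + F\right) \frac{1}{F + F}}{3} = \frac{2 F \frac{1}{2 F}}{3} = \frac{1}{3} \cdot 1 = \frac{1}{3}$)
$y{\left(n \right)} = \frac{1}{3}$
$s = -40$ ($s = \frac{\left(-10\right) 12}{3} = \frac{1}{3} \left(-120\right) = -40$)
$- s = \left(-1\right) \left(-40\right) = 40$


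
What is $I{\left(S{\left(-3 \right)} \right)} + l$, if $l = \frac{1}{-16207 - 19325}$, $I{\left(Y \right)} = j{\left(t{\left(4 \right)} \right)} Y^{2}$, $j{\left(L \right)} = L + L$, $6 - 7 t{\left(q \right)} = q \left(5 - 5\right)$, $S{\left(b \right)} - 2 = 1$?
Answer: $\frac{548207}{35532} \approx 15.429$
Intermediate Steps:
$S{\left(b \right)} = 3$ ($S{\left(b \right)} = 2 + 1 = 3$)
$t{\left(q \right)} = \frac{6}{7}$ ($t{\left(q \right)} = \frac{6}{7} - \frac{q \left(5 - 5\right)}{7} = \frac{6}{7} - \frac{q 0}{7} = \frac{6}{7} - 0 = \frac{6}{7} + 0 = \frac{6}{7}$)
$j{\left(L \right)} = 2 L$
$I{\left(Y \right)} = \frac{12 Y^{2}}{7}$ ($I{\left(Y \right)} = 2 \cdot \frac{6}{7} Y^{2} = \frac{12 Y^{2}}{7}$)
$l = - \frac{1}{35532}$ ($l = \frac{1}{-35532} = - \frac{1}{35532} \approx -2.8144 \cdot 10^{-5}$)
$I{\left(S{\left(-3 \right)} \right)} + l = \frac{12 \cdot 3^{2}}{7} - \frac{1}{35532} = \frac{12}{7} \cdot 9 - \frac{1}{35532} = \frac{108}{7} - \frac{1}{35532} = \frac{548207}{35532}$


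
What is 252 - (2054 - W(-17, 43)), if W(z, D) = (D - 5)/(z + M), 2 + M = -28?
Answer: -84732/47 ≈ -1802.8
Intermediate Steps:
M = -30 (M = -2 - 28 = -30)
W(z, D) = (-5 + D)/(-30 + z) (W(z, D) = (D - 5)/(z - 30) = (-5 + D)/(-30 + z))
252 - (2054 - W(-17, 43)) = 252 - (2054 - (-5 + 43)/(-30 - 17)) = 252 - (2054 - 38/(-47)) = 252 - (2054 - (-1)*38/47) = 252 - (2054 - 1*(-38/47)) = 252 - (2054 + 38/47) = 252 - 1*96576/47 = 252 - 96576/47 = -84732/47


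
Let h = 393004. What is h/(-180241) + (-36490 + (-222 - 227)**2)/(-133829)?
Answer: -82355104067/24121472789 ≈ -3.4142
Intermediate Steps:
h/(-180241) + (-36490 + (-222 - 227)**2)/(-133829) = 393004/(-180241) + (-36490 + (-222 - 227)**2)/(-133829) = 393004*(-1/180241) + (-36490 + (-449)**2)*(-1/133829) = -393004/180241 + (-36490 + 201601)*(-1/133829) = -393004/180241 + 165111*(-1/133829) = -393004/180241 - 165111/133829 = -82355104067/24121472789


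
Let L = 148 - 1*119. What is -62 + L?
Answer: -33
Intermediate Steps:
L = 29 (L = 148 - 119 = 29)
-62 + L = -62 + 29 = -33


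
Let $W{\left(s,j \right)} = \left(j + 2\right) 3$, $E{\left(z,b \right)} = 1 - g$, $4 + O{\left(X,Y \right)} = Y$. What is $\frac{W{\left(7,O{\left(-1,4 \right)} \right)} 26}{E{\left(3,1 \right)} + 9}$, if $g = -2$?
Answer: $13$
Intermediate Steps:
$O{\left(X,Y \right)} = -4 + Y$
$E{\left(z,b \right)} = 3$ ($E{\left(z,b \right)} = 1 - -2 = 1 + 2 = 3$)
$W{\left(s,j \right)} = 6 + 3 j$ ($W{\left(s,j \right)} = \left(2 + j\right) 3 = 6 + 3 j$)
$\frac{W{\left(7,O{\left(-1,4 \right)} \right)} 26}{E{\left(3,1 \right)} + 9} = \frac{\left(6 + 3 \left(-4 + 4\right)\right) 26}{3 + 9} = \frac{\left(6 + 3 \cdot 0\right) 26}{12} = \left(6 + 0\right) 26 \cdot \frac{1}{12} = 6 \cdot 26 \cdot \frac{1}{12} = 156 \cdot \frac{1}{12} = 13$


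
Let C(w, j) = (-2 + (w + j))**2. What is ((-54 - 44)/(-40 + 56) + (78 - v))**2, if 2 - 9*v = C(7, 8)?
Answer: 42393121/5184 ≈ 8177.7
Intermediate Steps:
C(w, j) = (-2 + j + w)**2 (C(w, j) = (-2 + (j + w))**2 = (-2 + j + w)**2)
v = -167/9 (v = 2/9 - (-2 + 8 + 7)**2/9 = 2/9 - 1/9*13**2 = 2/9 - 1/9*169 = 2/9 - 169/9 = -167/9 ≈ -18.556)
((-54 - 44)/(-40 + 56) + (78 - v))**2 = ((-54 - 44)/(-40 + 56) + (78 - 1*(-167/9)))**2 = (-98/16 + (78 + 167/9))**2 = (-98*1/16 + 869/9)**2 = (-49/8 + 869/9)**2 = (6511/72)**2 = 42393121/5184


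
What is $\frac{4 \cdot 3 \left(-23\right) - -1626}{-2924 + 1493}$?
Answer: $- \frac{50}{53} \approx -0.9434$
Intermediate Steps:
$\frac{4 \cdot 3 \left(-23\right) - -1626}{-2924 + 1493} = \frac{12 \left(-23\right) + 1626}{-1431} = \left(-276 + 1626\right) \left(- \frac{1}{1431}\right) = 1350 \left(- \frac{1}{1431}\right) = - \frac{50}{53}$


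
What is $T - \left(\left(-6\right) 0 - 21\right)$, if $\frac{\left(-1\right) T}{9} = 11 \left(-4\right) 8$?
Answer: $3189$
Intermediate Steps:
$T = 3168$ ($T = - 9 \cdot 11 \left(-4\right) 8 = - 9 \left(\left(-44\right) 8\right) = \left(-9\right) \left(-352\right) = 3168$)
$T - \left(\left(-6\right) 0 - 21\right) = 3168 - \left(\left(-6\right) 0 - 21\right) = 3168 - \left(0 - 21\right) = 3168 - -21 = 3168 + 21 = 3189$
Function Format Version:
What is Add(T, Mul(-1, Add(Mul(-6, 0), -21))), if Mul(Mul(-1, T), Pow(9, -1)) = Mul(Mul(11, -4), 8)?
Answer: 3189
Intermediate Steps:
T = 3168 (T = Mul(-9, Mul(Mul(11, -4), 8)) = Mul(-9, Mul(-44, 8)) = Mul(-9, -352) = 3168)
Add(T, Mul(-1, Add(Mul(-6, 0), -21))) = Add(3168, Mul(-1, Add(Mul(-6, 0), -21))) = Add(3168, Mul(-1, Add(0, -21))) = Add(3168, Mul(-1, -21)) = Add(3168, 21) = 3189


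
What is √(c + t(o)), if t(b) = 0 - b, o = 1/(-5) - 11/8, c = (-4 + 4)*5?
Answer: 3*√70/20 ≈ 1.2550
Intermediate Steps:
c = 0 (c = 0*5 = 0)
o = -63/40 (o = 1*(-⅕) - 11*⅛ = -⅕ - 11/8 = -63/40 ≈ -1.5750)
t(b) = -b
√(c + t(o)) = √(0 - 1*(-63/40)) = √(0 + 63/40) = √(63/40) = 3*√70/20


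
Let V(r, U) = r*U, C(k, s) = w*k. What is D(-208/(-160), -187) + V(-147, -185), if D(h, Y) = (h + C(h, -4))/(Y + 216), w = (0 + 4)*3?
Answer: 7886719/290 ≈ 27196.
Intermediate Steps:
w = 12 (w = 4*3 = 12)
C(k, s) = 12*k
D(h, Y) = 13*h/(216 + Y) (D(h, Y) = (h + 12*h)/(Y + 216) = (13*h)/(216 + Y) = 13*h/(216 + Y))
V(r, U) = U*r
D(-208/(-160), -187) + V(-147, -185) = 13*(-208/(-160))/(216 - 187) - 185*(-147) = 13*(-208*(-1/160))/29 + 27195 = 13*(13/10)*(1/29) + 27195 = 169/290 + 27195 = 7886719/290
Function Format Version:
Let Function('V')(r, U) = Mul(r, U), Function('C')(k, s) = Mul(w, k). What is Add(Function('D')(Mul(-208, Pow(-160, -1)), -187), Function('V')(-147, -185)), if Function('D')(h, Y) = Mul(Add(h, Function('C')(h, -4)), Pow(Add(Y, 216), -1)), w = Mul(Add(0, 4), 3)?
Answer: Rational(7886719, 290) ≈ 27196.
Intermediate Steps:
w = 12 (w = Mul(4, 3) = 12)
Function('C')(k, s) = Mul(12, k)
Function('D')(h, Y) = Mul(13, h, Pow(Add(216, Y), -1)) (Function('D')(h, Y) = Mul(Add(h, Mul(12, h)), Pow(Add(Y, 216), -1)) = Mul(Mul(13, h), Pow(Add(216, Y), -1)) = Mul(13, h, Pow(Add(216, Y), -1)))
Function('V')(r, U) = Mul(U, r)
Add(Function('D')(Mul(-208, Pow(-160, -1)), -187), Function('V')(-147, -185)) = Add(Mul(13, Mul(-208, Pow(-160, -1)), Pow(Add(216, -187), -1)), Mul(-185, -147)) = Add(Mul(13, Mul(-208, Rational(-1, 160)), Pow(29, -1)), 27195) = Add(Mul(13, Rational(13, 10), Rational(1, 29)), 27195) = Add(Rational(169, 290), 27195) = Rational(7886719, 290)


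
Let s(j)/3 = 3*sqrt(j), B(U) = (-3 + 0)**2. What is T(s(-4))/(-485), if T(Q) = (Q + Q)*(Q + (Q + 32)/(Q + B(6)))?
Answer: 3056/2425 - 272*I/2425 ≈ 1.2602 - 0.11216*I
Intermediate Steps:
B(U) = 9 (B(U) = (-3)**2 = 9)
s(j) = 9*sqrt(j) (s(j) = 3*(3*sqrt(j)) = 9*sqrt(j))
T(Q) = 2*Q*(Q + (32 + Q)/(9 + Q)) (T(Q) = (Q + Q)*(Q + (Q + 32)/(Q + 9)) = (2*Q)*(Q + (32 + Q)/(9 + Q)) = 2*Q*(Q + (32 + Q)/(9 + Q)))
T(s(-4))/(-485) = (2*(9*sqrt(-4))*(32 + (9*sqrt(-4))**2 + 10*(9*sqrt(-4)))/(9 + 9*sqrt(-4)))/(-485) = (2*(9*(2*I))*(32 + (9*(2*I))**2 + 10*(9*(2*I)))/(9 + 9*(2*I)))*(-1/485) = (2*(18*I)*(32 + (18*I)**2 + 10*(18*I))/(9 + 18*I))*(-1/485) = (2*(18*I)*((9 - 18*I)/405)*(32 - 324 + 180*I))*(-1/485) = (2*(18*I)*((9 - 18*I)/405)*(-292 + 180*I))*(-1/485) = (4*I*(-292 + 180*I)*(9 - 18*I)/45)*(-1/485) = -4*I*(-292 + 180*I)*(9 - 18*I)/21825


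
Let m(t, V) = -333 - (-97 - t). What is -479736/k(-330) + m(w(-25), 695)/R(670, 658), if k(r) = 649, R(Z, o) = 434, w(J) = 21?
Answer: -208344959/281666 ≈ -739.69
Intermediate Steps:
m(t, V) = -236 + t (m(t, V) = -333 + (97 + t) = -236 + t)
-479736/k(-330) + m(w(-25), 695)/R(670, 658) = -479736/649 + (-236 + 21)/434 = -479736*1/649 - 215*1/434 = -479736/649 - 215/434 = -208344959/281666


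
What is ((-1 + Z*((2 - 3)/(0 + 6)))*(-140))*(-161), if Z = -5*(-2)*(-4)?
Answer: 383180/3 ≈ 1.2773e+5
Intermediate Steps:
Z = -40 (Z = 10*(-4) = -40)
((-1 + Z*((2 - 3)/(0 + 6)))*(-140))*(-161) = ((-1 - 40*(2 - 3)/(0 + 6))*(-140))*(-161) = ((-1 - (-40)/6)*(-140))*(-161) = ((-1 - 40*(-⅙))*(-140))*(-161) = ((-1 + 20/3)*(-140))*(-161) = ((17/3)*(-140))*(-161) = -2380/3*(-161) = 383180/3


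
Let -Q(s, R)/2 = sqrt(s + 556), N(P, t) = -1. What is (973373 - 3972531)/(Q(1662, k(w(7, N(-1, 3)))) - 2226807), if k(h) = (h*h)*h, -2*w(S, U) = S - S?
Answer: 6678546028506/4958669406377 - 5998316*sqrt(2218)/4958669406377 ≈ 1.3468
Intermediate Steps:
w(S, U) = 0 (w(S, U) = -(S - S)/2 = -1/2*0 = 0)
k(h) = h**3 (k(h) = h**2*h = h**3)
Q(s, R) = -2*sqrt(556 + s) (Q(s, R) = -2*sqrt(s + 556) = -2*sqrt(556 + s))
(973373 - 3972531)/(Q(1662, k(w(7, N(-1, 3)))) - 2226807) = (973373 - 3972531)/(-2*sqrt(556 + 1662) - 2226807) = -2999158/(-2*sqrt(2218) - 2226807) = -2999158/(-2226807 - 2*sqrt(2218))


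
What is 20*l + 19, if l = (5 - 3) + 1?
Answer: 79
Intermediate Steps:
l = 3 (l = 2 + 1 = 3)
20*l + 19 = 20*3 + 19 = 60 + 19 = 79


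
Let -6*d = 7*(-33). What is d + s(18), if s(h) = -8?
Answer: 61/2 ≈ 30.500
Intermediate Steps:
d = 77/2 (d = -7*(-33)/6 = -⅙*(-231) = 77/2 ≈ 38.500)
d + s(18) = 77/2 - 8 = 61/2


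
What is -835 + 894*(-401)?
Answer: -359329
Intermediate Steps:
-835 + 894*(-401) = -835 - 358494 = -359329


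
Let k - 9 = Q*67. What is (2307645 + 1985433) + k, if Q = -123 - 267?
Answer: 4266957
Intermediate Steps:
Q = -390
k = -26121 (k = 9 - 390*67 = 9 - 26130 = -26121)
(2307645 + 1985433) + k = (2307645 + 1985433) - 26121 = 4293078 - 26121 = 4266957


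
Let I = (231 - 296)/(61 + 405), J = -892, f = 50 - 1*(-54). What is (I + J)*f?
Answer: -21618324/233 ≈ -92783.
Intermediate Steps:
f = 104 (f = 50 + 54 = 104)
I = -65/466 ≈ -0.13948
(I + J)*f = (-65/466 - 892)*104 = -415737/466*104 = -21618324/233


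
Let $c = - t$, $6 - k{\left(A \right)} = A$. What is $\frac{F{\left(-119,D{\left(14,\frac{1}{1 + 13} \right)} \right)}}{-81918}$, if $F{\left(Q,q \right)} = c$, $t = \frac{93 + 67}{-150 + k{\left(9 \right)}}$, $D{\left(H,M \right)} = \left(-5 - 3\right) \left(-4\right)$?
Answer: $- \frac{80}{6266727} \approx -1.2766 \cdot 10^{-5}$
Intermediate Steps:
$k{\left(A \right)} = 6 - A$
$D{\left(H,M \right)} = 32$ ($D{\left(H,M \right)} = \left(-8\right) \left(-4\right) = 32$)
$t = - \frac{160}{153}$ ($t = \frac{93 + 67}{-150 + \left(6 - 9\right)} = \frac{160}{-150 + \left(6 - 9\right)} = \frac{160}{-150 - 3} = \frac{160}{-153} = 160 \left(- \frac{1}{153}\right) = - \frac{160}{153} \approx -1.0458$)
$c = \frac{160}{153}$ ($c = \left(-1\right) \left(- \frac{160}{153}\right) = \frac{160}{153} \approx 1.0458$)
$F{\left(Q,q \right)} = \frac{160}{153}$
$\frac{F{\left(-119,D{\left(14,\frac{1}{1 + 13} \right)} \right)}}{-81918} = \frac{160}{153 \left(-81918\right)} = \frac{160}{153} \left(- \frac{1}{81918}\right) = - \frac{80}{6266727}$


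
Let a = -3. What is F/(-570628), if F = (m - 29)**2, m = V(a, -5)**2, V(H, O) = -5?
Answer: -4/142657 ≈ -2.8039e-5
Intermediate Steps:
m = 25 (m = (-5)**2 = 25)
F = 16 (F = (25 - 29)**2 = (-4)**2 = 16)
F/(-570628) = 16/(-570628) = 16*(-1/570628) = -4/142657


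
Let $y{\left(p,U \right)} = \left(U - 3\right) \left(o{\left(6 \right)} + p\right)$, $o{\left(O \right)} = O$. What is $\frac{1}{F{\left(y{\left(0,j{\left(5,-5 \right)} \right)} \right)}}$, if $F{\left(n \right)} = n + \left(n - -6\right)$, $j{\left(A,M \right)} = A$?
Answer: $\frac{1}{30} \approx 0.033333$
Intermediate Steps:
$y{\left(p,U \right)} = \left(-3 + U\right) \left(6 + p\right)$ ($y{\left(p,U \right)} = \left(U - 3\right) \left(6 + p\right) = \left(-3 + U\right) \left(6 + p\right)$)
$F{\left(n \right)} = 6 + 2 n$ ($F{\left(n \right)} = n + \left(n + 6\right) = n + \left(6 + n\right) = 6 + 2 n$)
$\frac{1}{F{\left(y{\left(0,j{\left(5,-5 \right)} \right)} \right)}} = \frac{1}{6 + 2 \left(-18 - 0 + 6 \cdot 5 + 5 \cdot 0\right)} = \frac{1}{6 + 2 \left(-18 + 0 + 30 + 0\right)} = \frac{1}{6 + 2 \cdot 12} = \frac{1}{6 + 24} = \frac{1}{30}$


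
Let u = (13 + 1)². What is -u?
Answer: -196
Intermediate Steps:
u = 196 (u = 14² = 196)
-u = -1*196 = -196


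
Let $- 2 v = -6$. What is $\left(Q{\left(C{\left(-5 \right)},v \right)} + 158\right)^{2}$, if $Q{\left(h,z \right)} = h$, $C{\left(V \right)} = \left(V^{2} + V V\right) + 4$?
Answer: $44944$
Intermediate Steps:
$C{\left(V \right)} = 4 + 2 V^{2}$ ($C{\left(V \right)} = \left(V^{2} + V^{2}\right) + 4 = 2 V^{2} + 4 = 4 + 2 V^{2}$)
$v = 3$ ($v = \left(- \frac{1}{2}\right) \left(-6\right) = 3$)
$\left(Q{\left(C{\left(-5 \right)},v \right)} + 158\right)^{2} = \left(\left(4 + 2 \left(-5\right)^{2}\right) + 158\right)^{2} = \left(\left(4 + 2 \cdot 25\right) + 158\right)^{2} = \left(\left(4 + 50\right) + 158\right)^{2} = \left(54 + 158\right)^{2} = 212^{2} = 44944$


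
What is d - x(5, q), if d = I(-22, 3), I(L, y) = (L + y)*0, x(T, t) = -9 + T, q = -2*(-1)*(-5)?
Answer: 4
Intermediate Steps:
q = -10 (q = 2*(-5) = -10)
I(L, y) = 0
d = 0
d - x(5, q) = 0 - (-9 + 5) = 0 - 1*(-4) = 0 + 4 = 4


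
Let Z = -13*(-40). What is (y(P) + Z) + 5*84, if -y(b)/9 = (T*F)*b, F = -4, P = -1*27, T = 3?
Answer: -1976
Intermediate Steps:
P = -27
y(b) = 108*b (y(b) = -9*3*(-4)*b = -(-108)*b = 108*b)
Z = 520
(y(P) + Z) + 5*84 = (108*(-27) + 520) + 5*84 = (-2916 + 520) + 420 = -2396 + 420 = -1976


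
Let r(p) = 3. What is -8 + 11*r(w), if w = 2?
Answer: 25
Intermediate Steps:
-8 + 11*r(w) = -8 + 11*3 = -8 + 33 = 25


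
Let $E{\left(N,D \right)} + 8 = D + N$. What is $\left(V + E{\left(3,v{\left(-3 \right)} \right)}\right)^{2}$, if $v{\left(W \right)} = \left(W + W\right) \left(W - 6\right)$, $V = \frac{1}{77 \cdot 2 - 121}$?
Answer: $\frac{2617924}{1089} \approx 2404.0$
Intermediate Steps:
$V = \frac{1}{33}$ ($V = \frac{1}{154 - 121} = \frac{1}{33} \approx 0.030303$)
$v{\left(W \right)} = 2 W \left(-6 + W\right)$
$E{\left(N,D \right)} = -8 + D + N$ ($E{\left(N,D \right)} = -8 + \left(D + N\right) = -8 + D + N$)
$\left(V + E{\left(3,v{\left(-3 \right)} \right)}\right)^{2} = \left(\frac{1}{33} + \left(-8 + 2 \left(-3\right) \left(-6 - 3\right) + 3\right)\right)^{2} = \left(\frac{1}{33} + \left(-8 + 2 \left(-3\right) \left(-9\right) + 3\right)\right)^{2} = \left(\frac{1}{33} + \left(-8 + 54 + 3\right)\right)^{2} = \left(\frac{1}{33} + 49\right)^{2} = \left(\frac{1618}{33}\right)^{2} = \frac{2617924}{1089}$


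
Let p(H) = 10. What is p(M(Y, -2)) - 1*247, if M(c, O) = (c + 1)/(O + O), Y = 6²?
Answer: -237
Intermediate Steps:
Y = 36
M(c, O) = (1 + c)/(2*O) (M(c, O) = (1 + c)/((2*O)) = (1 + c)*(1/(2*O)) = (1 + c)/(2*O))
p(M(Y, -2)) - 1*247 = 10 - 1*247 = 10 - 247 = -237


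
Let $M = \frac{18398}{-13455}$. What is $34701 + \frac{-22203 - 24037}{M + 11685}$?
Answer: $\frac{5454488755977}{157203277} \approx 34697.0$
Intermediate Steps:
$M = - \frac{18398}{13455}$ ($M = 18398 \left(- \frac{1}{13455}\right) = - \frac{18398}{13455} \approx -1.3674$)
$34701 + \frac{-22203 - 24037}{M + 11685} = 34701 + \frac{-22203 - 24037}{- \frac{18398}{13455} + 11685} = 34701 - \frac{46240}{\frac{157203277}{13455}} = 34701 - \frac{622159200}{157203277} = \frac{5454488755977}{157203277}$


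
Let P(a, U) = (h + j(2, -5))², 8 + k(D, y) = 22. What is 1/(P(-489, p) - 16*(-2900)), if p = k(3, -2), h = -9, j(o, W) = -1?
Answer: 1/46500 ≈ 2.1505e-5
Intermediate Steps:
k(D, y) = 14 (k(D, y) = -8 + 22 = 14)
p = 14
P(a, U) = 100 (P(a, U) = (-9 - 1)² = (-10)² = 100)
1/(P(-489, p) - 16*(-2900)) = 1/(100 - 16*(-2900)) = 1/(100 + 46400) = 1/46500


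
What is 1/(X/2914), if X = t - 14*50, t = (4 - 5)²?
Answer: -2914/699 ≈ -4.1688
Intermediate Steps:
t = 1 (t = (-1)² = 1)
X = -699 (X = 1 - 14*50 = 1 - 700 = -699)
1/(X/2914) = 1/(-699/2914) = -2914/699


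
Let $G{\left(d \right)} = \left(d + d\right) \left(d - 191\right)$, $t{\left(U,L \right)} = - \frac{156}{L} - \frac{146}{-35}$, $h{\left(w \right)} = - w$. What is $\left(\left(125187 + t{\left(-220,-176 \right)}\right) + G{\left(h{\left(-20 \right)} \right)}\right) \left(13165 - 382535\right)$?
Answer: $- \frac{6732217736353}{154} \approx -4.3716 \cdot 10^{10}$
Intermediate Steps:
$t{\left(U,L \right)} = \frac{146}{35} - \frac{156}{L}$ ($t{\left(U,L \right)} = - \frac{156}{L} - - \frac{146}{35} = - \frac{156}{L} + \frac{146}{35} = \frac{146}{35} - \frac{156}{L}$)
$G{\left(d \right)} = 2 d \left(-191 + d\right)$
$\left(\left(125187 + t{\left(-220,-176 \right)}\right) + G{\left(h{\left(-20 \right)} \right)}\right) \left(13165 - 382535\right) = \left(\left(125187 + \left(\frac{146}{35} - \frac{156}{-176}\right)\right) + 2 \left(\left(-1\right) \left(-20\right)\right) \left(-191 - -20\right)\right) \left(13165 - 382535\right) = \left(\left(125187 + \left(\frac{146}{35} - - \frac{39}{44}\right)\right) + 2 \cdot 20 \left(-191 + 20\right)\right) \left(-369370\right) = \left(\left(125187 + \left(\frac{146}{35} + \frac{39}{44}\right)\right) + 2 \cdot 20 \left(-171\right)\right) \left(-369370\right) = \left(\left(125187 + \frac{7789}{1540}\right) - 6840\right) \left(-369370\right) = \left(\frac{192795769}{1540} - 6840\right) \left(-369370\right) = \frac{182262169}{1540} \left(-369370\right) = - \frac{6732217736353}{154}$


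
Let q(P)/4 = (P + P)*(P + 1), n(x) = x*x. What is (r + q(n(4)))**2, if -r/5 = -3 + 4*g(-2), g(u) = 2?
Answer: 4626801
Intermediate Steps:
n(x) = x**2
r = -25 (r = -5*(-3 + 4*2) = -5*(-3 + 8) = -5*5 = -25)
q(P) = 8*P*(1 + P) (q(P) = 4*((P + P)*(P + 1)) = 4*((2*P)*(1 + P)) = 4*(2*P*(1 + P)) = 8*P*(1 + P))
(r + q(n(4)))**2 = (-25 + 8*4**2*(1 + 4**2))**2 = (-25 + 8*16*(1 + 16))**2 = (-25 + 8*16*17)**2 = (-25 + 2176)**2 = 2151**2 = 4626801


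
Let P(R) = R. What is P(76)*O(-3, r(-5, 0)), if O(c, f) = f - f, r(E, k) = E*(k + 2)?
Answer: 0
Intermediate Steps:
r(E, k) = E*(2 + k)
O(c, f) = 0
P(76)*O(-3, r(-5, 0)) = 76*0 = 0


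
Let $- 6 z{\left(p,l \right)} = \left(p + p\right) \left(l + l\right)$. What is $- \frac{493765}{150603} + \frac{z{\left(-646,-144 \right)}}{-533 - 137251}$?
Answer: $- \frac{143855689}{50859519} \approx -2.8285$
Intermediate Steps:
$z{\left(p,l \right)} = - \frac{2 l p}{3}$ ($z{\left(p,l \right)} = - \frac{\left(p + p\right) \left(l + l\right)}{6} = - \frac{2 p 2 l}{6} = - \frac{4 l p}{6} = - \frac{2 l p}{3}$)
$- \frac{493765}{150603} + \frac{z{\left(-646,-144 \right)}}{-533 - 137251} = - \frac{493765}{150603} + \frac{\left(- \frac{2}{3}\right) \left(-144\right) \left(-646\right)}{-533 - 137251} = \left(-493765\right) \frac{1}{150603} - \frac{62016}{-533 - 137251} = - \frac{29045}{8859} - \frac{62016}{-137784} = - \frac{29045}{8859} - - \frac{2584}{5741} = - \frac{29045}{8859} + \frac{2584}{5741} = - \frac{143855689}{50859519}$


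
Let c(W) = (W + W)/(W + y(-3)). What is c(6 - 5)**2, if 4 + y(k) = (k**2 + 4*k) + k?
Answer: 4/81 ≈ 0.049383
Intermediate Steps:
y(k) = -4 + k**2 + 5*k (y(k) = -4 + ((k**2 + 4*k) + k) = -4 + (k**2 + 5*k) = -4 + k**2 + 5*k)
c(W) = 2*W/(-10 + W) (c(W) = (W + W)/(W + (-4 + (-3)**2 + 5*(-3))) = (2*W)/(W + (-4 + 9 - 15)) = (2*W)/(W - 10) = (2*W)/(-10 + W) = 2*W/(-10 + W))
c(6 - 5)**2 = (2*(6 - 5)/(-10 + (6 - 5)))**2 = (2*1/(-10 + 1))**2 = (2*1/(-9))**2 = (2*1*(-1/9))**2 = (-2/9)**2 = 4/81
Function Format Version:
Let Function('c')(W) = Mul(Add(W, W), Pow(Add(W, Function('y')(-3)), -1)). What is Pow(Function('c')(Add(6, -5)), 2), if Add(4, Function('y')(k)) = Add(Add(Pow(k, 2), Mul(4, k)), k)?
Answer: Rational(4, 81) ≈ 0.049383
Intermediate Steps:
Function('y')(k) = Add(-4, Pow(k, 2), Mul(5, k)) (Function('y')(k) = Add(-4, Add(Add(Pow(k, 2), Mul(4, k)), k)) = Add(-4, Add(Pow(k, 2), Mul(5, k))) = Add(-4, Pow(k, 2), Mul(5, k)))
Function('c')(W) = Mul(2, W, Pow(Add(-10, W), -1)) (Function('c')(W) = Mul(Add(W, W), Pow(Add(W, Add(-4, Pow(-3, 2), Mul(5, -3))), -1)) = Mul(Mul(2, W), Pow(Add(W, Add(-4, 9, -15)), -1)) = Mul(Mul(2, W), Pow(Add(W, -10), -1)) = Mul(Mul(2, W), Pow(Add(-10, W), -1)) = Mul(2, W, Pow(Add(-10, W), -1)))
Pow(Function('c')(Add(6, -5)), 2) = Pow(Mul(2, Add(6, -5), Pow(Add(-10, Add(6, -5)), -1)), 2) = Pow(Mul(2, 1, Pow(Add(-10, 1), -1)), 2) = Pow(Mul(2, 1, Pow(-9, -1)), 2) = Pow(Mul(2, 1, Rational(-1, 9)), 2) = Pow(Rational(-2, 9), 2) = Rational(4, 81)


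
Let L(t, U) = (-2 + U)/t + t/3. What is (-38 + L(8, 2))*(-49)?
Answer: 5194/3 ≈ 1731.3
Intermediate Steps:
L(t, U) = t/3 + (-2 + U)/t (L(t, U) = (-2 + U)/t + t*(1/3) = (-2 + U)/t + t/3 = t/3 + (-2 + U)/t)
(-38 + L(8, 2))*(-49) = (-38 + (-2 + 2 + (1/3)*8**2)/8)*(-49) = (-38 + (-2 + 2 + (1/3)*64)/8)*(-49) = (-38 + (-2 + 2 + 64/3)/8)*(-49) = (-38 + (1/8)*(64/3))*(-49) = (-38 + 8/3)*(-49) = -106/3*(-49) = 5194/3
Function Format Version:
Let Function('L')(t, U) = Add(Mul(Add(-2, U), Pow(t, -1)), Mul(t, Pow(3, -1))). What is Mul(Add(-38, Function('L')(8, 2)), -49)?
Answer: Rational(5194, 3) ≈ 1731.3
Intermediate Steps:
Function('L')(t, U) = Add(Mul(Rational(1, 3), t), Mul(Pow(t, -1), Add(-2, U))) (Function('L')(t, U) = Add(Mul(Pow(t, -1), Add(-2, U)), Mul(t, Rational(1, 3))) = Add(Mul(Pow(t, -1), Add(-2, U)), Mul(Rational(1, 3), t)) = Add(Mul(Rational(1, 3), t), Mul(Pow(t, -1), Add(-2, U))))
Mul(Add(-38, Function('L')(8, 2)), -49) = Mul(Add(-38, Mul(Pow(8, -1), Add(-2, 2, Mul(Rational(1, 3), Pow(8, 2))))), -49) = Mul(Add(-38, Mul(Rational(1, 8), Add(-2, 2, Mul(Rational(1, 3), 64)))), -49) = Mul(Add(-38, Mul(Rational(1, 8), Add(-2, 2, Rational(64, 3)))), -49) = Mul(Add(-38, Mul(Rational(1, 8), Rational(64, 3))), -49) = Mul(Add(-38, Rational(8, 3)), -49) = Mul(Rational(-106, 3), -49) = Rational(5194, 3)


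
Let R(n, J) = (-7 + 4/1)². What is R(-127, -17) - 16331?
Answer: -16322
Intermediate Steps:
R(n, J) = 9 (R(n, J) = (-7 + 1*4)² = (-7 + 4)² = (-3)² = 9)
R(-127, -17) - 16331 = 9 - 16331 = -16322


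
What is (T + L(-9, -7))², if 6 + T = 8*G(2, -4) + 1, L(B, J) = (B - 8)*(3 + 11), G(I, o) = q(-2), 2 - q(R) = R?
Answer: 44521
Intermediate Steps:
q(R) = 2 - R
G(I, o) = 4 (G(I, o) = 2 - 1*(-2) = 2 + 2 = 4)
L(B, J) = -112 + 14*B (L(B, J) = (-8 + B)*14 = -112 + 14*B)
T = 27 (T = -6 + (8*4 + 1) = -6 + (32 + 1) = -6 + 33 = 27)
(T + L(-9, -7))² = (27 + (-112 + 14*(-9)))² = (27 + (-112 - 126))² = (27 - 238)² = (-211)² = 44521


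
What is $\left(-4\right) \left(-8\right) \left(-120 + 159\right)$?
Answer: $1248$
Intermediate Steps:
$\left(-4\right) \left(-8\right) \left(-120 + 159\right) = 32 \cdot 39 = 1248$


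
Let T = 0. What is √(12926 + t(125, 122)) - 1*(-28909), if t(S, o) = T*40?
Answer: 28909 + √12926 ≈ 29023.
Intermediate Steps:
t(S, o) = 0 (t(S, o) = 0*40 = 0)
√(12926 + t(125, 122)) - 1*(-28909) = √(12926 + 0) - 1*(-28909) = √12926 + 28909 = 28909 + √12926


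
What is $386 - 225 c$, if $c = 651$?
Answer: $-146089$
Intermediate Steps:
$386 - 225 c = 386 - 146475 = -146089$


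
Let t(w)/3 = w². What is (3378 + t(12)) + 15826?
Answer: 19636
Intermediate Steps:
t(w) = 3*w²
(3378 + t(12)) + 15826 = (3378 + 3*12²) + 15826 = (3378 + 3*144) + 15826 = (3378 + 432) + 15826 = 3810 + 15826 = 19636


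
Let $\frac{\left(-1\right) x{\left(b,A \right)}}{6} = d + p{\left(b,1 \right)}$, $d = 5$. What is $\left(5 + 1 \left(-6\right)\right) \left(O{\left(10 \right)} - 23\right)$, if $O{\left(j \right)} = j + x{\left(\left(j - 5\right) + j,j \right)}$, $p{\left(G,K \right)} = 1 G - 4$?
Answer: $109$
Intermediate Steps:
$p{\left(G,K \right)} = -4 + G$ ($p{\left(G,K \right)} = G - 4 = -4 + G$)
$x{\left(b,A \right)} = -6 - 6 b$ ($x{\left(b,A \right)} = - 6 \left(5 + \left(-4 + b\right)\right) = - 6 \left(1 + b\right) = -6 - 6 b$)
$O{\left(j \right)} = 24 - 11 j$ ($O{\left(j \right)} = j - \left(6 + 6 \left(\left(j - 5\right) + j\right)\right) = j - \left(6 + 6 \left(\left(-5 + j\right) + j\right)\right) = j - \left(6 + 6 \left(-5 + 2 j\right)\right) = j - \left(-24 + 12 j\right) = 24 - 11 j$)
$\left(5 + 1 \left(-6\right)\right) \left(O{\left(10 \right)} - 23\right) = \left(5 + 1 \left(-6\right)\right) \left(\left(24 - 110\right) - 23\right) = \left(5 - 6\right) \left(\left(24 - 110\right) - 23\right) = - (-86 - 23) = \left(-1\right) \left(-109\right) = 109$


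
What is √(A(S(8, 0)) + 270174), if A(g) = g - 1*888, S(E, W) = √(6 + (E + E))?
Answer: √(269286 + √22) ≈ 518.93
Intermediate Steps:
S(E, W) = √(6 + 2*E)
A(g) = -888 + g (A(g) = g - 888 = -888 + g)
√(A(S(8, 0)) + 270174) = √((-888 + √(6 + 2*8)) + 270174) = √((-888 + √(6 + 16)) + 270174) = √((-888 + √22) + 270174) = √(269286 + √22)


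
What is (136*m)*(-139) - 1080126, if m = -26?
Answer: -588622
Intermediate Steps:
(136*m)*(-139) - 1080126 = (136*(-26))*(-139) - 1080126 = -3536*(-139) - 1080126 = 491504 - 1080126 = -588622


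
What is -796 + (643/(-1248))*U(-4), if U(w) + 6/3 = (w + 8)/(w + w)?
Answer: -1983601/2496 ≈ -794.71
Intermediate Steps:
U(w) = -2 + (8 + w)/(2*w) (U(w) = -2 + (w + 8)/(w + w) = -2 + (8 + w)/((2*w)) = -2 + (8 + w)*(1/(2*w)) = -2 + (8 + w)/(2*w))
-796 + (643/(-1248))*U(-4) = -796 + (643/(-1248))*(-3/2 + 4/(-4)) = -796 + (643*(-1/1248))*(-3/2 + 4*(-1/4)) = -796 - 643*(-3/2 - 1)/1248 = -796 - 643/1248*(-5/2) = -796 + 3215/2496 = -1983601/2496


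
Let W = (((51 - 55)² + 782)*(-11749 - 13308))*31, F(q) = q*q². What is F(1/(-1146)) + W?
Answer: -932926675234928977/1505060136 ≈ -6.1986e+8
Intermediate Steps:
F(q) = q³
W = -619860066 (W = (((-4)² + 782)*(-25057))*31 = ((16 + 782)*(-25057))*31 = (798*(-25057))*31 = -19995486*31 = -619860066)
F(1/(-1146)) + W = (1/(-1146))³ - 619860066 = (-1/1146)³ - 619860066 = -1/1505060136 - 619860066 = -932926675234928977/1505060136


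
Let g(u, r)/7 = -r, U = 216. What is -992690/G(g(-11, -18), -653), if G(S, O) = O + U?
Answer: 992690/437 ≈ 2271.6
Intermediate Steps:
g(u, r) = -7*r (g(u, r) = 7*(-r) = -7*r)
G(S, O) = 216 + O (G(S, O) = O + 216 = 216 + O)
-992690/G(g(-11, -18), -653) = -992690/(216 - 653) = -992690/(-437) = -992690*(-1/437) = 992690/437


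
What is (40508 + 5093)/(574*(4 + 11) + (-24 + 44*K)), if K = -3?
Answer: 45601/8454 ≈ 5.3940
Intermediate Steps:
(40508 + 5093)/(574*(4 + 11) + (-24 + 44*K)) = (40508 + 5093)/(574*(4 + 11) + (-24 + 44*(-3))) = 45601/(574*15 + (-24 - 132)) = 45601/(8610 - 156) = 45601/8454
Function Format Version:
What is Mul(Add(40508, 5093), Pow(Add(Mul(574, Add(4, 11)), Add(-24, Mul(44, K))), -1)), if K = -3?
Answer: Rational(45601, 8454) ≈ 5.3940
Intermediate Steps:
Mul(Add(40508, 5093), Pow(Add(Mul(574, Add(4, 11)), Add(-24, Mul(44, K))), -1)) = Mul(Add(40508, 5093), Pow(Add(Mul(574, Add(4, 11)), Add(-24, Mul(44, -3))), -1)) = Mul(45601, Pow(Add(Mul(574, 15), Add(-24, -132)), -1)) = Mul(45601, Pow(Add(8610, -156), -1)) = Mul(45601, Pow(8454, -1)) = Mul(45601, Rational(1, 8454)) = Rational(45601, 8454)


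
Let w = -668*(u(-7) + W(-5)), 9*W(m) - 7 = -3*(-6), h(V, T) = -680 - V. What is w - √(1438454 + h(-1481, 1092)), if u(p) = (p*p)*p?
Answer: 2045416/9 - √1439255 ≈ 2.2607e+5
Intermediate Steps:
W(m) = 25/9 (W(m) = 7/9 + (-3*(-6))/9 = 7/9 + (⅑)*18 = 7/9 + 2 = 25/9)
u(p) = p³ (u(p) = p²*p = p³)
w = 2045416/9 (w = -668*((-7)³ + 25/9) = -668*(-343 + 25/9) = -668*(-3062/9) = 2045416/9 ≈ 2.2727e+5)
w - √(1438454 + h(-1481, 1092)) = 2045416/9 - √(1438454 + (-680 - 1*(-1481))) = 2045416/9 - √(1438454 + (-680 + 1481)) = 2045416/9 - √(1438454 + 801) = 2045416/9 - √1439255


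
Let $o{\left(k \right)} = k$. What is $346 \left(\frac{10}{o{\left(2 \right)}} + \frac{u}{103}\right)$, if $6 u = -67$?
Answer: $\frac{522979}{309} \approx 1692.5$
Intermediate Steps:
$u = - \frac{67}{6}$ ($u = \frac{1}{6} \left(-67\right) = - \frac{67}{6} \approx -11.167$)
$346 \left(\frac{10}{o{\left(2 \right)}} + \frac{u}{103}\right) = 346 \left(\frac{10}{2} - \frac{67}{6 \cdot 103}\right) = 346 \left(10 \cdot \frac{1}{2} - \frac{67}{618}\right) = 346 \left(5 - \frac{67}{618}\right) = 346 \cdot \frac{3023}{618} = \frac{522979}{309}$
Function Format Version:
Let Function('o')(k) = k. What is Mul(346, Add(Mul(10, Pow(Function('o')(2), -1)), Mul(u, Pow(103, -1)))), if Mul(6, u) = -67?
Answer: Rational(522979, 309) ≈ 1692.5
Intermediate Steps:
u = Rational(-67, 6) (u = Mul(Rational(1, 6), -67) = Rational(-67, 6) ≈ -11.167)
Mul(346, Add(Mul(10, Pow(Function('o')(2), -1)), Mul(u, Pow(103, -1)))) = Mul(346, Add(Mul(10, Pow(2, -1)), Mul(Rational(-67, 6), Pow(103, -1)))) = Mul(346, Add(Mul(10, Rational(1, 2)), Mul(Rational(-67, 6), Rational(1, 103)))) = Mul(346, Add(5, Rational(-67, 618))) = Mul(346, Rational(3023, 618)) = Rational(522979, 309)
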